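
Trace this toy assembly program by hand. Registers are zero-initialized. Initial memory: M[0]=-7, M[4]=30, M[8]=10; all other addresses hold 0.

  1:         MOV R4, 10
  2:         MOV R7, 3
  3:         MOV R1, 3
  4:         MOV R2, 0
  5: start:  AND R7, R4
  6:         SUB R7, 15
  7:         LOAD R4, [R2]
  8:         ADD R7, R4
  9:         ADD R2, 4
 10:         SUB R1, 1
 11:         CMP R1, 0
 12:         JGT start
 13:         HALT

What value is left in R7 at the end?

17

R4=10
R7=3
R1=3
R2=0
R7=3&10=2
R7=2-15=-13
R4=M[0]=-7
R7=(-13)+(-7)=-20
R2=0+4=4
R1=3-1=2
CMP R1, 0  (cmp 2,0)
JGT start: taken
R7=(-20)&(-7)=-24
R7=(-24)-15=-39
R4=M[4]=30
R7=(-39)+30=-9
R2=4+4=8
R1=2-1=1
CMP R1, 0  (cmp 1,0)
JGT start: taken
R7=(-9)&30=22
R7=22-15=7
R4=M[8]=10
R7=7+10=17
R2=8+4=12
R1=1-1=0
CMP R1, 0  (cmp 0,0)
JGT start: not taken
halt.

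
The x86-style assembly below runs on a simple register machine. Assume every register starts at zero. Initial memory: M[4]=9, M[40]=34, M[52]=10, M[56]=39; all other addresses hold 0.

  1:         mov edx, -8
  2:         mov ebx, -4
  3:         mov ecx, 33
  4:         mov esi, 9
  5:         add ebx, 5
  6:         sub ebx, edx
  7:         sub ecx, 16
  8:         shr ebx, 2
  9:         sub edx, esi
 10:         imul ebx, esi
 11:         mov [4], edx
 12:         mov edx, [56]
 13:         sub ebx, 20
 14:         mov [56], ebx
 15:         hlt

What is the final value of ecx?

17

mov edx, -8 → edx=-8
mov ebx, -4 → ebx=-4
mov ecx, 33 → ecx=33
mov esi, 9 → esi=9
add ebx, 5 → ebx=(-4)+5=1
sub ebx, edx → ebx=1-(-8)=9
sub ecx, 16 → ecx=33-16=17
shr ebx, 2 → ebx=9>>2=2
sub edx, esi → edx=(-8)-9=-17
imul ebx, esi → ebx=2*9=18
mov [4], edx → M[4]=-17
mov edx, [56] → edx=M[56]=39
sub ebx, 20 → ebx=18-20=-2
mov [56], ebx → M[56]=-2
halt.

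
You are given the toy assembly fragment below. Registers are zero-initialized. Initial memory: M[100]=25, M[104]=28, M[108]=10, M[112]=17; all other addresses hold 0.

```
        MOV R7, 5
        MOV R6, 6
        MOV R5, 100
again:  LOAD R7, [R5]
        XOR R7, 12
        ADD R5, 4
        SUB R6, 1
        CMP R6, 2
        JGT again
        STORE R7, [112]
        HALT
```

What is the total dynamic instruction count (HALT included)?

R7=5
R6=6
R5=100
R7=M[100]=25
R7=25^12=21
R5=100+4=104
R6=6-1=5
CMP R6, 2  (cmp 5,2)
JGT again: taken
R7=M[104]=28
R7=28^12=16
R5=104+4=108
R6=5-1=4
CMP R6, 2  (cmp 4,2)
JGT again: taken
R7=M[108]=10
R7=10^12=6
R5=108+4=112
R6=4-1=3
CMP R6, 2  (cmp 3,2)
JGT again: taken
R7=M[112]=17
R7=17^12=29
R5=112+4=116
R6=3-1=2
CMP R6, 2  (cmp 2,2)
JGT again: not taken
STORE R7, [112] → M[112]=29
halt.
Total executed instructions: 29.

29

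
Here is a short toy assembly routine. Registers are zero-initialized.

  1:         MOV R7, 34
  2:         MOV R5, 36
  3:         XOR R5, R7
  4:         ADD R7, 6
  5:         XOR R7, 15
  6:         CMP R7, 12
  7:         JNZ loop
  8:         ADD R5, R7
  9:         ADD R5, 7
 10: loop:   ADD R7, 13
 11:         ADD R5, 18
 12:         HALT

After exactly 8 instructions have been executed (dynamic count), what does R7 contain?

after MOV R7, 34: R7=34
after MOV R5, 36: R5=36
after XOR R5, R7: R5=36^34=6
after ADD R7, 6: R7=34+6=40
after XOR R7, 15: R7=40^15=39
CMP R7, 12  (cmp 39,12)
JNZ loop: taken
after ADD R7, 13: R7=39+13=52
After step 8: R7 = 52.

52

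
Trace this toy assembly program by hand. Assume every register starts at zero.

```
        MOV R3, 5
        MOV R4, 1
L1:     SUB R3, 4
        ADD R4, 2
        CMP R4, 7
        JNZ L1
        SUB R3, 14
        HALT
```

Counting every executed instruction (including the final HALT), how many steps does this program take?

16

MOV R3, 5 → R3=5
MOV R4, 1 → R4=1
SUB R3, 4 → R3=5-4=1
ADD R4, 2 → R4=1+2=3
CMP R4, 7  (cmp 3,7)
JNZ L1: taken
SUB R3, 4 → R3=1-4=-3
ADD R4, 2 → R4=3+2=5
CMP R4, 7  (cmp 5,7)
JNZ L1: taken
SUB R3, 4 → R3=(-3)-4=-7
ADD R4, 2 → R4=5+2=7
CMP R4, 7  (cmp 7,7)
JNZ L1: not taken
SUB R3, 14 → R3=(-7)-14=-21
halt.
Total executed instructions: 16.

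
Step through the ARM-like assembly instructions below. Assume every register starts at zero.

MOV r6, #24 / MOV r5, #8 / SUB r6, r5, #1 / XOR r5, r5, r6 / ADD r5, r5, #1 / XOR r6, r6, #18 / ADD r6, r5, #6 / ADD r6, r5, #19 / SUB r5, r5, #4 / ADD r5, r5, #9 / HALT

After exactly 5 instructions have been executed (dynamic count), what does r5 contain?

MOV r6, #24 → r6=24
MOV r5, #8 → r5=8
SUB r6, r5, #1 → r6=8-1=7
XOR r5, r5, r6 → r5=8^7=15
ADD r5, r5, #1 → r5=15+1=16
After step 5: r5 = 16.

16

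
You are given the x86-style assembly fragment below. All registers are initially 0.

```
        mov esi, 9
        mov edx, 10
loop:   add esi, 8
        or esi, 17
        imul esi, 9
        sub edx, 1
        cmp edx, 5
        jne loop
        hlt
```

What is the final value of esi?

esi=9
edx=10
esi=9+8=17
esi=17|17=17
esi=17*9=153
edx=10-1=9
cmp edx, 5  (cmp 9,5)
jne loop: taken
esi=153+8=161
esi=161|17=177
esi=177*9=1593
edx=9-1=8
cmp edx, 5  (cmp 8,5)
jne loop: taken
esi=1593+8=1601
esi=1601|17=1617
esi=1617*9=14553
edx=8-1=7
cmp edx, 5  (cmp 7,5)
jne loop: taken
esi=14553+8=14561
esi=14561|17=14577
esi=14577*9=131193
edx=7-1=6
cmp edx, 5  (cmp 6,5)
jne loop: taken
esi=131193+8=131201
esi=131201|17=131217
esi=131217*9=1180953
edx=6-1=5
cmp edx, 5  (cmp 5,5)
jne loop: not taken
halt.

1180953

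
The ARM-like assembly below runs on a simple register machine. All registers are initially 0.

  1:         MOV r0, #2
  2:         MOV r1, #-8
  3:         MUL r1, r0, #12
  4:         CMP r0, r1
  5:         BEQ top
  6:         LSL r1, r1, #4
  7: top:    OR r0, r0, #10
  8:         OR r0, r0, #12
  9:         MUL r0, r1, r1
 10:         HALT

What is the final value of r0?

after MOV r0, #2: r0=2
after MOV r1, #-8: r1=-8
after MUL r1, r0, #12: r1=2*12=24
CMP r0, r1  (cmp 2,24)
BEQ top: not taken
after LSL r1, r1, #4: r1=24<<4=384
after OR r0, r0, #10: r0=2|10=10
after OR r0, r0, #12: r0=10|12=14
after MUL r0, r1, r1: r0=384*384=147456
halt.

147456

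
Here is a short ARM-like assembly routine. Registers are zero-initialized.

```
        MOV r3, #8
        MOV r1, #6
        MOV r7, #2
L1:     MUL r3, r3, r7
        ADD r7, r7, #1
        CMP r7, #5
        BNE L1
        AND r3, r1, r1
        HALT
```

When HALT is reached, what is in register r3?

6

after MOV r3, #8: r3=8
after MOV r1, #6: r1=6
after MOV r7, #2: r7=2
after MUL r3, r3, r7: r3=8*2=16
after ADD r7, r7, #1: r7=2+1=3
CMP r7, #5  (cmp 3,5)
BNE L1: taken
after MUL r3, r3, r7: r3=16*3=48
after ADD r7, r7, #1: r7=3+1=4
CMP r7, #5  (cmp 4,5)
BNE L1: taken
after MUL r3, r3, r7: r3=48*4=192
after ADD r7, r7, #1: r7=4+1=5
CMP r7, #5  (cmp 5,5)
BNE L1: not taken
after AND r3, r1, r1: r3=6&6=6
halt.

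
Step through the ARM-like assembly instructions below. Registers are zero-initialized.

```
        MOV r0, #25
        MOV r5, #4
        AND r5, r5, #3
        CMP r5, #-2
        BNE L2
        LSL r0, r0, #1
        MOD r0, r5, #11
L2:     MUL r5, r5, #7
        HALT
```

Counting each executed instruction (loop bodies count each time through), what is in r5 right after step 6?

0

MOV r0, #25 → r0=25
MOV r5, #4 → r5=4
AND r5, r5, #3 → r5=4&3=0
CMP r5, #-2  (cmp 0,-2)
BNE L2: taken
MUL r5, r5, #7 → r5=0*7=0
After step 6: r5 = 0.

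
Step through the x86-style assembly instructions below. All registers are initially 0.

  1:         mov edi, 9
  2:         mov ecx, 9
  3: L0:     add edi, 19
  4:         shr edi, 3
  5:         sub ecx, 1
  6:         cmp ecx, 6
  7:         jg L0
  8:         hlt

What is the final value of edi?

2

after mov edi, 9: edi=9
after mov ecx, 9: ecx=9
after add edi, 19: edi=9+19=28
after shr edi, 3: edi=28>>3=3
after sub ecx, 1: ecx=9-1=8
cmp ecx, 6  (cmp 8,6)
jg L0: taken
after add edi, 19: edi=3+19=22
after shr edi, 3: edi=22>>3=2
after sub ecx, 1: ecx=8-1=7
cmp ecx, 6  (cmp 7,6)
jg L0: taken
after add edi, 19: edi=2+19=21
after shr edi, 3: edi=21>>3=2
after sub ecx, 1: ecx=7-1=6
cmp ecx, 6  (cmp 6,6)
jg L0: not taken
halt.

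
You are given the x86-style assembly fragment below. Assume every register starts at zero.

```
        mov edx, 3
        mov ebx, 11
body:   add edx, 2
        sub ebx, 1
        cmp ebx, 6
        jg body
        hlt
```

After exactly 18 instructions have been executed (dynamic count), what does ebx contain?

mov edx, 3 → edx=3
mov ebx, 11 → ebx=11
add edx, 2 → edx=3+2=5
sub ebx, 1 → ebx=11-1=10
cmp ebx, 6  (cmp 10,6)
jg body: taken
add edx, 2 → edx=5+2=7
sub ebx, 1 → ebx=10-1=9
cmp ebx, 6  (cmp 9,6)
jg body: taken
add edx, 2 → edx=7+2=9
sub ebx, 1 → ebx=9-1=8
cmp ebx, 6  (cmp 8,6)
jg body: taken
add edx, 2 → edx=9+2=11
sub ebx, 1 → ebx=8-1=7
cmp ebx, 6  (cmp 7,6)
jg body: taken
After step 18: ebx = 7.

7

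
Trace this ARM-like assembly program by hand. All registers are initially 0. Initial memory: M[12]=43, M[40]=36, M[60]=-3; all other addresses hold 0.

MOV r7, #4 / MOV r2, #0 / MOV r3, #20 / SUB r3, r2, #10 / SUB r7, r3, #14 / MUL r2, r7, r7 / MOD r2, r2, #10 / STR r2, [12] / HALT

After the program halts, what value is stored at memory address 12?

6

after MOV r7, #4: r7=4
after MOV r2, #0: r2=0
after MOV r3, #20: r3=20
after SUB r3, r2, #10: r3=0-10=-10
after SUB r7, r3, #14: r7=(-10)-14=-24
after MUL r2, r7, r7: r2=(-24)*(-24)=576
after MOD r2, r2, #10: r2=576%10=6
STR r2, [12] → M[12]=6
halt.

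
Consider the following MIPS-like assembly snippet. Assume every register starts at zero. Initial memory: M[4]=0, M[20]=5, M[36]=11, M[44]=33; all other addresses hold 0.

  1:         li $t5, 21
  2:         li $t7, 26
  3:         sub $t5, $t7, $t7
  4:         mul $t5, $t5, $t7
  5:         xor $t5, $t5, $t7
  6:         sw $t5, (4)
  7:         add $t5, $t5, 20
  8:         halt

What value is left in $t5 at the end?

li $t5, 21 → $t5=21
li $t7, 26 → $t7=26
sub $t5, $t7, $t7 → $t5=26-26=0
mul $t5, $t5, $t7 → $t5=0*26=0
xor $t5, $t5, $t7 → $t5=0^26=26
sw $t5, (4) → M[4]=26
add $t5, $t5, 20 → $t5=26+20=46
halt.

46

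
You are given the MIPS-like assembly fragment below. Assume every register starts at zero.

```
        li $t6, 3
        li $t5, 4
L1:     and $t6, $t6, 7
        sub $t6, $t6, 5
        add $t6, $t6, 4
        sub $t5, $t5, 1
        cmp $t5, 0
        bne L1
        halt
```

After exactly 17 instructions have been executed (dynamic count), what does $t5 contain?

2

after li $t6, 3: $t6=3
after li $t5, 4: $t5=4
after and $t6, $t6, 7: $t6=3&7=3
after sub $t6, $t6, 5: $t6=3-5=-2
after add $t6, $t6, 4: $t6=(-2)+4=2
after sub $t5, $t5, 1: $t5=4-1=3
cmp $t5, 0  (cmp 3,0)
bne L1: taken
after and $t6, $t6, 7: $t6=2&7=2
after sub $t6, $t6, 5: $t6=2-5=-3
after add $t6, $t6, 4: $t6=(-3)+4=1
after sub $t5, $t5, 1: $t5=3-1=2
cmp $t5, 0  (cmp 2,0)
bne L1: taken
after and $t6, $t6, 7: $t6=1&7=1
after sub $t6, $t6, 5: $t6=1-5=-4
after add $t6, $t6, 4: $t6=(-4)+4=0
After step 17: $t5 = 2.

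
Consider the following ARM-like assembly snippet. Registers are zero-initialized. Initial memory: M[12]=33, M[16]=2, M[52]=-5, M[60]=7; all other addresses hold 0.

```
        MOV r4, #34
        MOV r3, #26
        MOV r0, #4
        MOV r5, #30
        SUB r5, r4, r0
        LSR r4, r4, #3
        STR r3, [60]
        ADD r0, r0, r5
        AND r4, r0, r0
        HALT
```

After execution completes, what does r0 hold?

34

after MOV r4, #34: r4=34
after MOV r3, #26: r3=26
after MOV r0, #4: r0=4
after MOV r5, #30: r5=30
after SUB r5, r4, r0: r5=34-4=30
after LSR r4, r4, #3: r4=34>>3=4
STR r3, [60] → M[60]=26
after ADD r0, r0, r5: r0=4+30=34
after AND r4, r0, r0: r4=34&34=34
halt.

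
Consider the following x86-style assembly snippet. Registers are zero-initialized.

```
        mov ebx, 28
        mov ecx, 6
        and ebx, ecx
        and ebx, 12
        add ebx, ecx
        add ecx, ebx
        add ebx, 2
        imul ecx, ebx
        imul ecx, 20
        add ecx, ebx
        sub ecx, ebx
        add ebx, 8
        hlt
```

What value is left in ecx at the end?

3840

mov ebx, 28 → ebx=28
mov ecx, 6 → ecx=6
and ebx, ecx → ebx=28&6=4
and ebx, 12 → ebx=4&12=4
add ebx, ecx → ebx=4+6=10
add ecx, ebx → ecx=6+10=16
add ebx, 2 → ebx=10+2=12
imul ecx, ebx → ecx=16*12=192
imul ecx, 20 → ecx=192*20=3840
add ecx, ebx → ecx=3840+12=3852
sub ecx, ebx → ecx=3852-12=3840
add ebx, 8 → ebx=12+8=20
halt.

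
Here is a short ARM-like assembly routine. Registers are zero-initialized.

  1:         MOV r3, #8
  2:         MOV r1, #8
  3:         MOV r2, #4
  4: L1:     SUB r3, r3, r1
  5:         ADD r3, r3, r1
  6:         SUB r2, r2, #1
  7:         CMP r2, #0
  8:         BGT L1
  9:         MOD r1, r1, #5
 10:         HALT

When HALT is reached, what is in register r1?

3

r3=8
r1=8
r2=4
r3=8-8=0
r3=0+8=8
r2=4-1=3
CMP r2, #0  (cmp 3,0)
BGT L1: taken
r3=8-8=0
r3=0+8=8
r2=3-1=2
CMP r2, #0  (cmp 2,0)
BGT L1: taken
r3=8-8=0
r3=0+8=8
r2=2-1=1
CMP r2, #0  (cmp 1,0)
BGT L1: taken
r3=8-8=0
r3=0+8=8
r2=1-1=0
CMP r2, #0  (cmp 0,0)
BGT L1: not taken
r1=8%5=3
halt.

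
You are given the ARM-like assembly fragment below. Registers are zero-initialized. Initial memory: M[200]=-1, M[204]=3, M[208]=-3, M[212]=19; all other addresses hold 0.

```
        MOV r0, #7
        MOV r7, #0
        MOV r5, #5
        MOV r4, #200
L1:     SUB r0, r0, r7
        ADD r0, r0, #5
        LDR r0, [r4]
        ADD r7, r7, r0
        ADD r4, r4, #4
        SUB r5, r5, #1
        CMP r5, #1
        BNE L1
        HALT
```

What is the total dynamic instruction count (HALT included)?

37

r0=7
r7=0
r5=5
r4=200
r0=7-0=7
r0=7+5=12
r0=M[200]=-1
r7=0+(-1)=-1
r4=200+4=204
r5=5-1=4
CMP r5, #1  (cmp 4,1)
BNE L1: taken
r0=(-1)-(-1)=0
r0=0+5=5
r0=M[204]=3
r7=(-1)+3=2
r4=204+4=208
r5=4-1=3
CMP r5, #1  (cmp 3,1)
BNE L1: taken
r0=3-2=1
r0=1+5=6
r0=M[208]=-3
r7=2+(-3)=-1
r4=208+4=212
r5=3-1=2
CMP r5, #1  (cmp 2,1)
BNE L1: taken
r0=(-3)-(-1)=-2
r0=(-2)+5=3
r0=M[212]=19
r7=(-1)+19=18
r4=212+4=216
r5=2-1=1
CMP r5, #1  (cmp 1,1)
BNE L1: not taken
halt.
Total executed instructions: 37.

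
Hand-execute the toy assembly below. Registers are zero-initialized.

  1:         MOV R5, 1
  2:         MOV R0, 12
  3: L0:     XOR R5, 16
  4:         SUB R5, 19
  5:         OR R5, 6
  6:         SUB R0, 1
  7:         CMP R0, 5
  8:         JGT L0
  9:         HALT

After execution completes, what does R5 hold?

-194

R5=1
R0=12
R5=1^16=17
R5=17-19=-2
R5=(-2)|6=-2
R0=12-1=11
CMP R0, 5  (cmp 11,5)
JGT L0: taken
R5=(-2)^16=-18
R5=(-18)-19=-37
R5=(-37)|6=-33
R0=11-1=10
CMP R0, 5  (cmp 10,5)
JGT L0: taken
R5=(-33)^16=-49
R5=(-49)-19=-68
R5=(-68)|6=-66
R0=10-1=9
CMP R0, 5  (cmp 9,5)
JGT L0: taken
R5=(-66)^16=-82
R5=(-82)-19=-101
R5=(-101)|6=-97
R0=9-1=8
CMP R0, 5  (cmp 8,5)
JGT L0: taken
R5=(-97)^16=-113
R5=(-113)-19=-132
R5=(-132)|6=-130
R0=8-1=7
CMP R0, 5  (cmp 7,5)
JGT L0: taken
R5=(-130)^16=-146
R5=(-146)-19=-165
R5=(-165)|6=-161
R0=7-1=6
CMP R0, 5  (cmp 6,5)
JGT L0: taken
R5=(-161)^16=-177
R5=(-177)-19=-196
R5=(-196)|6=-194
R0=6-1=5
CMP R0, 5  (cmp 5,5)
JGT L0: not taken
halt.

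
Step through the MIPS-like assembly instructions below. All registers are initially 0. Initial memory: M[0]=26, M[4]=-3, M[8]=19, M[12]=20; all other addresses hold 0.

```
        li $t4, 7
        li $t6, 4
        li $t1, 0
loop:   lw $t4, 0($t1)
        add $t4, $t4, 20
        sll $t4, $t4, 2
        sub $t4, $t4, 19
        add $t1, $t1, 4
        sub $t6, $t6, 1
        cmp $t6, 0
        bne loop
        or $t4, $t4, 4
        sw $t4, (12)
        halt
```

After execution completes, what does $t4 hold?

li $t4, 7 → $t4=7
li $t6, 4 → $t6=4
li $t1, 0 → $t1=0
lw $t4, 0($t1) → $t4=M[0]=26
add $t4, $t4, 20 → $t4=26+20=46
sll $t4, $t4, 2 → $t4=46<<2=184
sub $t4, $t4, 19 → $t4=184-19=165
add $t1, $t1, 4 → $t1=0+4=4
sub $t6, $t6, 1 → $t6=4-1=3
cmp $t6, 0  (cmp 3,0)
bne loop: taken
lw $t4, 0($t1) → $t4=M[4]=-3
add $t4, $t4, 20 → $t4=(-3)+20=17
sll $t4, $t4, 2 → $t4=17<<2=68
sub $t4, $t4, 19 → $t4=68-19=49
add $t1, $t1, 4 → $t1=4+4=8
sub $t6, $t6, 1 → $t6=3-1=2
cmp $t6, 0  (cmp 2,0)
bne loop: taken
lw $t4, 0($t1) → $t4=M[8]=19
add $t4, $t4, 20 → $t4=19+20=39
sll $t4, $t4, 2 → $t4=39<<2=156
sub $t4, $t4, 19 → $t4=156-19=137
add $t1, $t1, 4 → $t1=8+4=12
sub $t6, $t6, 1 → $t6=2-1=1
cmp $t6, 0  (cmp 1,0)
bne loop: taken
lw $t4, 0($t1) → $t4=M[12]=20
add $t4, $t4, 20 → $t4=20+20=40
sll $t4, $t4, 2 → $t4=40<<2=160
sub $t4, $t4, 19 → $t4=160-19=141
add $t1, $t1, 4 → $t1=12+4=16
sub $t6, $t6, 1 → $t6=1-1=0
cmp $t6, 0  (cmp 0,0)
bne loop: not taken
or $t4, $t4, 4 → $t4=141|4=141
sw $t4, (12) → M[12]=141
halt.

141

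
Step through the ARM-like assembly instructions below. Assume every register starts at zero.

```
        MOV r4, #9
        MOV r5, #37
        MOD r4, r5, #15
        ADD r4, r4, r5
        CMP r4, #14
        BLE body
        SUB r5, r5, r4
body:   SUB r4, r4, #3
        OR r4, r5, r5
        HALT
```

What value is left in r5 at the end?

-7

MOV r4, #9 → r4=9
MOV r5, #37 → r5=37
MOD r4, r5, #15 → r4=37%15=7
ADD r4, r4, r5 → r4=7+37=44
CMP r4, #14  (cmp 44,14)
BLE body: not taken
SUB r5, r5, r4 → r5=37-44=-7
SUB r4, r4, #3 → r4=44-3=41
OR r4, r5, r5 → r4=(-7)|(-7)=-7
halt.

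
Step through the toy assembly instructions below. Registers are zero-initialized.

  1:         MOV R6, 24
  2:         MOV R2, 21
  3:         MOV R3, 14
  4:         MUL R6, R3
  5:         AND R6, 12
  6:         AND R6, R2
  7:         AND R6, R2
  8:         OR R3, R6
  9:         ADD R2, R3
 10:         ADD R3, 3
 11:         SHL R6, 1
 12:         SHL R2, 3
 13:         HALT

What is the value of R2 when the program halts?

280

R6=24
R2=21
R3=14
R6=24*14=336
R6=336&12=0
R6=0&21=0
R6=0&21=0
R3=14|0=14
R2=21+14=35
R3=14+3=17
R6=0<<1=0
R2=35<<3=280
halt.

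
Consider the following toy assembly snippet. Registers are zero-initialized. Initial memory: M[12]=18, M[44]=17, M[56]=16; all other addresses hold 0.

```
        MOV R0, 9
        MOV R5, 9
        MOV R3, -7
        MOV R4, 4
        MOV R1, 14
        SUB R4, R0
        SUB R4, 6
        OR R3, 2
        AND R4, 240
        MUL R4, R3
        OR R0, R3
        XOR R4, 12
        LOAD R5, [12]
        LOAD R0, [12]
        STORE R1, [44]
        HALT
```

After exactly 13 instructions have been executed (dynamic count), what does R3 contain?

after MOV R0, 9: R0=9
after MOV R5, 9: R5=9
after MOV R3, -7: R3=-7
after MOV R4, 4: R4=4
after MOV R1, 14: R1=14
after SUB R4, R0: R4=4-9=-5
after SUB R4, 6: R4=(-5)-6=-11
after OR R3, 2: R3=(-7)|2=-5
after AND R4, 240: R4=(-11)&240=240
after MUL R4, R3: R4=240*(-5)=-1200
after OR R0, R3: R0=9|(-5)=-5
after XOR R4, 12: R4=(-1200)^12=-1188
after LOAD R5, [12]: R5=M[12]=18
After step 13: R3 = -5.

-5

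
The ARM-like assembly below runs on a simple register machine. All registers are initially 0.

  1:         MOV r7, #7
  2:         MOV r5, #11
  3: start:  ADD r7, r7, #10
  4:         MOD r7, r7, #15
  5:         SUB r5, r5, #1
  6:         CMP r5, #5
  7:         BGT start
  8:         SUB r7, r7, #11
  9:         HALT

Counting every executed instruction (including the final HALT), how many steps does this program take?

MOV r7, #7 → r7=7
MOV r5, #11 → r5=11
ADD r7, r7, #10 → r7=7+10=17
MOD r7, r7, #15 → r7=17%15=2
SUB r5, r5, #1 → r5=11-1=10
CMP r5, #5  (cmp 10,5)
BGT start: taken
ADD r7, r7, #10 → r7=2+10=12
MOD r7, r7, #15 → r7=12%15=12
SUB r5, r5, #1 → r5=10-1=9
CMP r5, #5  (cmp 9,5)
BGT start: taken
ADD r7, r7, #10 → r7=12+10=22
MOD r7, r7, #15 → r7=22%15=7
SUB r5, r5, #1 → r5=9-1=8
CMP r5, #5  (cmp 8,5)
BGT start: taken
ADD r7, r7, #10 → r7=7+10=17
MOD r7, r7, #15 → r7=17%15=2
SUB r5, r5, #1 → r5=8-1=7
CMP r5, #5  (cmp 7,5)
BGT start: taken
ADD r7, r7, #10 → r7=2+10=12
MOD r7, r7, #15 → r7=12%15=12
SUB r5, r5, #1 → r5=7-1=6
CMP r5, #5  (cmp 6,5)
BGT start: taken
ADD r7, r7, #10 → r7=12+10=22
MOD r7, r7, #15 → r7=22%15=7
SUB r5, r5, #1 → r5=6-1=5
CMP r5, #5  (cmp 5,5)
BGT start: not taken
SUB r7, r7, #11 → r7=7-11=-4
halt.
Total executed instructions: 34.

34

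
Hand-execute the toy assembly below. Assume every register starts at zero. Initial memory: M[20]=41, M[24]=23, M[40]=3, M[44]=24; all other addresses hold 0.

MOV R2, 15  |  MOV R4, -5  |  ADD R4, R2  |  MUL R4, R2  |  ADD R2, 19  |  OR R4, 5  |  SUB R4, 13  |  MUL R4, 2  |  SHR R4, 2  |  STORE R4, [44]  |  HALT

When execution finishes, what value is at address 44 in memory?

R2=15
R4=-5
R4=(-5)+15=10
R4=10*15=150
R2=15+19=34
R4=150|5=151
R4=151-13=138
R4=138*2=276
R4=276>>2=69
STORE R4, [44] → M[44]=69
halt.

69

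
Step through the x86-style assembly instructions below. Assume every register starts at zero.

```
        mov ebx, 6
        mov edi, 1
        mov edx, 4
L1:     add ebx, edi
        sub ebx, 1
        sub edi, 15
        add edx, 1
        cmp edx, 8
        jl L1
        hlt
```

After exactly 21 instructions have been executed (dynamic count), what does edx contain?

mov ebx, 6 → ebx=6
mov edi, 1 → edi=1
mov edx, 4 → edx=4
add ebx, edi → ebx=6+1=7
sub ebx, 1 → ebx=7-1=6
sub edi, 15 → edi=1-15=-14
add edx, 1 → edx=4+1=5
cmp edx, 8  (cmp 5,8)
jl L1: taken
add ebx, edi → ebx=6+(-14)=-8
sub ebx, 1 → ebx=(-8)-1=-9
sub edi, 15 → edi=(-14)-15=-29
add edx, 1 → edx=5+1=6
cmp edx, 8  (cmp 6,8)
jl L1: taken
add ebx, edi → ebx=(-9)+(-29)=-38
sub ebx, 1 → ebx=(-38)-1=-39
sub edi, 15 → edi=(-29)-15=-44
add edx, 1 → edx=6+1=7
cmp edx, 8  (cmp 7,8)
jl L1: taken
After step 21: edx = 7.

7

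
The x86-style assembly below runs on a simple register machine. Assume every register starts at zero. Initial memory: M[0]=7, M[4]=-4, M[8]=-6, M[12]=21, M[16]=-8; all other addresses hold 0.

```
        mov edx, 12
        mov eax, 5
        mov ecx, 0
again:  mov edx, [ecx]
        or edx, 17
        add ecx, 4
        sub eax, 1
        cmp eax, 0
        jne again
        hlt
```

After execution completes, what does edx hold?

-7

edx=12
eax=5
ecx=0
edx=M[0]=7
edx=7|17=23
ecx=0+4=4
eax=5-1=4
cmp eax, 0  (cmp 4,0)
jne again: taken
edx=M[4]=-4
edx=(-4)|17=-3
ecx=4+4=8
eax=4-1=3
cmp eax, 0  (cmp 3,0)
jne again: taken
edx=M[8]=-6
edx=(-6)|17=-5
ecx=8+4=12
eax=3-1=2
cmp eax, 0  (cmp 2,0)
jne again: taken
edx=M[12]=21
edx=21|17=21
ecx=12+4=16
eax=2-1=1
cmp eax, 0  (cmp 1,0)
jne again: taken
edx=M[16]=-8
edx=(-8)|17=-7
ecx=16+4=20
eax=1-1=0
cmp eax, 0  (cmp 0,0)
jne again: not taken
halt.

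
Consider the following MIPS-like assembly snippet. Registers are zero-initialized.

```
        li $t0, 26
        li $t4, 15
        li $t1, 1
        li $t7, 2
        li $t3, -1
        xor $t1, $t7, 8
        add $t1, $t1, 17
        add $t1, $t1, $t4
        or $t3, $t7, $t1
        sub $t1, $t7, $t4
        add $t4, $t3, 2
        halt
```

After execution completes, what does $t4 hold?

li $t0, 26 → $t0=26
li $t4, 15 → $t4=15
li $t1, 1 → $t1=1
li $t7, 2 → $t7=2
li $t3, -1 → $t3=-1
xor $t1, $t7, 8 → $t1=2^8=10
add $t1, $t1, 17 → $t1=10+17=27
add $t1, $t1, $t4 → $t1=27+15=42
or $t3, $t7, $t1 → $t3=2|42=42
sub $t1, $t7, $t4 → $t1=2-15=-13
add $t4, $t3, 2 → $t4=42+2=44
halt.

44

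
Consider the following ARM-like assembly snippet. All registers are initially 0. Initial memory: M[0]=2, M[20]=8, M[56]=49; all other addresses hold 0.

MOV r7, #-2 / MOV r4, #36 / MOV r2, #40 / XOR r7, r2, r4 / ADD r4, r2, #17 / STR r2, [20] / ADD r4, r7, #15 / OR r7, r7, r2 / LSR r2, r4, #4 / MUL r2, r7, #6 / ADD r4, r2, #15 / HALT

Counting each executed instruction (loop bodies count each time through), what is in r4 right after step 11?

after MOV r7, #-2: r7=-2
after MOV r4, #36: r4=36
after MOV r2, #40: r2=40
after XOR r7, r2, r4: r7=40^36=12
after ADD r4, r2, #17: r4=40+17=57
STR r2, [20] → M[20]=40
after ADD r4, r7, #15: r4=12+15=27
after OR r7, r7, r2: r7=12|40=44
after LSR r2, r4, #4: r2=27>>4=1
after MUL r2, r7, #6: r2=44*6=264
after ADD r4, r2, #15: r4=264+15=279
After step 11: r4 = 279.

279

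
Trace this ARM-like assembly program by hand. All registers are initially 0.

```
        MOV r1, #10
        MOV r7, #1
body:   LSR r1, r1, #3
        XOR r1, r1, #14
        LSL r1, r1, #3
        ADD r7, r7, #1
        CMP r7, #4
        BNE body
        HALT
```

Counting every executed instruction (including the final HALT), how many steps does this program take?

after MOV r1, #10: r1=10
after MOV r7, #1: r7=1
after LSR r1, r1, #3: r1=10>>3=1
after XOR r1, r1, #14: r1=1^14=15
after LSL r1, r1, #3: r1=15<<3=120
after ADD r7, r7, #1: r7=1+1=2
CMP r7, #4  (cmp 2,4)
BNE body: taken
after LSR r1, r1, #3: r1=120>>3=15
after XOR r1, r1, #14: r1=15^14=1
after LSL r1, r1, #3: r1=1<<3=8
after ADD r7, r7, #1: r7=2+1=3
CMP r7, #4  (cmp 3,4)
BNE body: taken
after LSR r1, r1, #3: r1=8>>3=1
after XOR r1, r1, #14: r1=1^14=15
after LSL r1, r1, #3: r1=15<<3=120
after ADD r7, r7, #1: r7=3+1=4
CMP r7, #4  (cmp 4,4)
BNE body: not taken
halt.
Total executed instructions: 21.

21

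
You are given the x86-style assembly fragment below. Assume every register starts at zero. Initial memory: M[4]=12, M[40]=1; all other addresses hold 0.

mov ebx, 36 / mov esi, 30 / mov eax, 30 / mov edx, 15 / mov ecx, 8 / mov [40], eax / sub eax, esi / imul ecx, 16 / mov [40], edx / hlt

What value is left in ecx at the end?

after mov ebx, 36: ebx=36
after mov esi, 30: esi=30
after mov eax, 30: eax=30
after mov edx, 15: edx=15
after mov ecx, 8: ecx=8
mov [40], eax → M[40]=30
after sub eax, esi: eax=30-30=0
after imul ecx, 16: ecx=8*16=128
mov [40], edx → M[40]=15
halt.

128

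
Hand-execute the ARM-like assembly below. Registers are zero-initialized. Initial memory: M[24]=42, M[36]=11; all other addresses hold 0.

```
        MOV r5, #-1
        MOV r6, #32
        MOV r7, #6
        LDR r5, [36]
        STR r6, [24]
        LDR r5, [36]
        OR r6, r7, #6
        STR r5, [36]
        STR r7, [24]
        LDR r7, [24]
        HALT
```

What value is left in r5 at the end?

11

after MOV r5, #-1: r5=-1
after MOV r6, #32: r6=32
after MOV r7, #6: r7=6
after LDR r5, [36]: r5=M[36]=11
STR r6, [24] → M[24]=32
after LDR r5, [36]: r5=M[36]=11
after OR r6, r7, #6: r6=6|6=6
STR r5, [36] → M[36]=11
STR r7, [24] → M[24]=6
after LDR r7, [24]: r7=M[24]=6
halt.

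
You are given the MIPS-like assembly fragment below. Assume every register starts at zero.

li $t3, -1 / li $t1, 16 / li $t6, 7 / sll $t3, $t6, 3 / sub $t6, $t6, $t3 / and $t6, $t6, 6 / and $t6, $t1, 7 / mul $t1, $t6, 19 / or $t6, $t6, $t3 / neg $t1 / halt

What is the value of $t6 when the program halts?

56

$t3=-1
$t1=16
$t6=7
$t3=7<<3=56
$t6=7-56=-49
$t6=(-49)&6=6
$t6=16&7=0
$t1=0*19=0
$t6=0|56=56
$t1=-(0)=0
halt.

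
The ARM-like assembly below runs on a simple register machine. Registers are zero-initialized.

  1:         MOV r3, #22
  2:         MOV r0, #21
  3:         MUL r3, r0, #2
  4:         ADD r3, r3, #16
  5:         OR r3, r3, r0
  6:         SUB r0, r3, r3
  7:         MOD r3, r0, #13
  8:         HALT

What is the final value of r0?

0

after MOV r3, #22: r3=22
after MOV r0, #21: r0=21
after MUL r3, r0, #2: r3=21*2=42
after ADD r3, r3, #16: r3=42+16=58
after OR r3, r3, r0: r3=58|21=63
after SUB r0, r3, r3: r0=63-63=0
after MOD r3, r0, #13: r3=0%13=0
halt.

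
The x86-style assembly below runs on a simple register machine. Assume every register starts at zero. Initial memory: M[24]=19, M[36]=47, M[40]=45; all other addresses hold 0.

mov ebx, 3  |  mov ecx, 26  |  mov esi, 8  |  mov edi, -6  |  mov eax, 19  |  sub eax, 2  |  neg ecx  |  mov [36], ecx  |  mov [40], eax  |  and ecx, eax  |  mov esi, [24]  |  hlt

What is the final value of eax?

ebx=3
ecx=26
esi=8
edi=-6
eax=19
eax=19-2=17
ecx=-(26)=-26
mov [36], ecx → M[36]=-26
mov [40], eax → M[40]=17
ecx=(-26)&17=0
esi=M[24]=19
halt.

17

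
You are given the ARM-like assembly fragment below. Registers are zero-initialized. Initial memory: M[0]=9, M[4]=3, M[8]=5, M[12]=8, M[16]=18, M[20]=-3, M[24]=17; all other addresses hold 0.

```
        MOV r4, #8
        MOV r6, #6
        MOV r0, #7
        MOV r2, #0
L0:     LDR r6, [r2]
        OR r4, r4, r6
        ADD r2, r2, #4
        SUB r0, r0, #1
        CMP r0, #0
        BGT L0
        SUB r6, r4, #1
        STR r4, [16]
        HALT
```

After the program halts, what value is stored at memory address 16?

after MOV r4, #8: r4=8
after MOV r6, #6: r6=6
after MOV r0, #7: r0=7
after MOV r2, #0: r2=0
after LDR r6, [r2]: r6=M[0]=9
after OR r4, r4, r6: r4=8|9=9
after ADD r2, r2, #4: r2=0+4=4
after SUB r0, r0, #1: r0=7-1=6
CMP r0, #0  (cmp 6,0)
BGT L0: taken
after LDR r6, [r2]: r6=M[4]=3
after OR r4, r4, r6: r4=9|3=11
after ADD r2, r2, #4: r2=4+4=8
after SUB r0, r0, #1: r0=6-1=5
CMP r0, #0  (cmp 5,0)
BGT L0: taken
after LDR r6, [r2]: r6=M[8]=5
after OR r4, r4, r6: r4=11|5=15
after ADD r2, r2, #4: r2=8+4=12
after SUB r0, r0, #1: r0=5-1=4
CMP r0, #0  (cmp 4,0)
BGT L0: taken
after LDR r6, [r2]: r6=M[12]=8
after OR r4, r4, r6: r4=15|8=15
after ADD r2, r2, #4: r2=12+4=16
after SUB r0, r0, #1: r0=4-1=3
CMP r0, #0  (cmp 3,0)
BGT L0: taken
after LDR r6, [r2]: r6=M[16]=18
after OR r4, r4, r6: r4=15|18=31
after ADD r2, r2, #4: r2=16+4=20
after SUB r0, r0, #1: r0=3-1=2
CMP r0, #0  (cmp 2,0)
BGT L0: taken
after LDR r6, [r2]: r6=M[20]=-3
after OR r4, r4, r6: r4=31|(-3)=-1
after ADD r2, r2, #4: r2=20+4=24
after SUB r0, r0, #1: r0=2-1=1
CMP r0, #0  (cmp 1,0)
BGT L0: taken
after LDR r6, [r2]: r6=M[24]=17
after OR r4, r4, r6: r4=(-1)|17=-1
after ADD r2, r2, #4: r2=24+4=28
after SUB r0, r0, #1: r0=1-1=0
CMP r0, #0  (cmp 0,0)
BGT L0: not taken
after SUB r6, r4, #1: r6=(-1)-1=-2
STR r4, [16] → M[16]=-1
halt.

-1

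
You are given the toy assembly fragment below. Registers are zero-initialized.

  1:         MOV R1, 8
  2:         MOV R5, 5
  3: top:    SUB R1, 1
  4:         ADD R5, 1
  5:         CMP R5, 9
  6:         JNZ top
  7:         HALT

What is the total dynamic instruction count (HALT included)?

19

MOV R1, 8 → R1=8
MOV R5, 5 → R5=5
SUB R1, 1 → R1=8-1=7
ADD R5, 1 → R5=5+1=6
CMP R5, 9  (cmp 6,9)
JNZ top: taken
SUB R1, 1 → R1=7-1=6
ADD R5, 1 → R5=6+1=7
CMP R5, 9  (cmp 7,9)
JNZ top: taken
SUB R1, 1 → R1=6-1=5
ADD R5, 1 → R5=7+1=8
CMP R5, 9  (cmp 8,9)
JNZ top: taken
SUB R1, 1 → R1=5-1=4
ADD R5, 1 → R5=8+1=9
CMP R5, 9  (cmp 9,9)
JNZ top: not taken
halt.
Total executed instructions: 19.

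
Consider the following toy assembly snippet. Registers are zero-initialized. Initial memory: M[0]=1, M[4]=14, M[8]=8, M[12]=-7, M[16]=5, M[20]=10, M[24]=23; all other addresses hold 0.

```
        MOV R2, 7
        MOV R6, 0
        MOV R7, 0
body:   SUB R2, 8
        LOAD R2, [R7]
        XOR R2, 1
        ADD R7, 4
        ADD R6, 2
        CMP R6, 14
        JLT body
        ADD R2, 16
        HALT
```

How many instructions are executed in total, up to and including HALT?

54

MOV R2, 7 → R2=7
MOV R6, 0 → R6=0
MOV R7, 0 → R7=0
SUB R2, 8 → R2=7-8=-1
LOAD R2, [R7] → R2=M[0]=1
XOR R2, 1 → R2=1^1=0
ADD R7, 4 → R7=0+4=4
ADD R6, 2 → R6=0+2=2
CMP R6, 14  (cmp 2,14)
JLT body: taken
SUB R2, 8 → R2=0-8=-8
LOAD R2, [R7] → R2=M[4]=14
XOR R2, 1 → R2=14^1=15
ADD R7, 4 → R7=4+4=8
ADD R6, 2 → R6=2+2=4
CMP R6, 14  (cmp 4,14)
JLT body: taken
SUB R2, 8 → R2=15-8=7
LOAD R2, [R7] → R2=M[8]=8
XOR R2, 1 → R2=8^1=9
ADD R7, 4 → R7=8+4=12
ADD R6, 2 → R6=4+2=6
CMP R6, 14  (cmp 6,14)
JLT body: taken
SUB R2, 8 → R2=9-8=1
LOAD R2, [R7] → R2=M[12]=-7
XOR R2, 1 → R2=(-7)^1=-8
ADD R7, 4 → R7=12+4=16
ADD R6, 2 → R6=6+2=8
CMP R6, 14  (cmp 8,14)
JLT body: taken
SUB R2, 8 → R2=(-8)-8=-16
LOAD R2, [R7] → R2=M[16]=5
XOR R2, 1 → R2=5^1=4
ADD R7, 4 → R7=16+4=20
ADD R6, 2 → R6=8+2=10
CMP R6, 14  (cmp 10,14)
JLT body: taken
SUB R2, 8 → R2=4-8=-4
LOAD R2, [R7] → R2=M[20]=10
XOR R2, 1 → R2=10^1=11
ADD R7, 4 → R7=20+4=24
ADD R6, 2 → R6=10+2=12
CMP R6, 14  (cmp 12,14)
JLT body: taken
SUB R2, 8 → R2=11-8=3
LOAD R2, [R7] → R2=M[24]=23
XOR R2, 1 → R2=23^1=22
ADD R7, 4 → R7=24+4=28
ADD R6, 2 → R6=12+2=14
CMP R6, 14  (cmp 14,14)
JLT body: not taken
ADD R2, 16 → R2=22+16=38
halt.
Total executed instructions: 54.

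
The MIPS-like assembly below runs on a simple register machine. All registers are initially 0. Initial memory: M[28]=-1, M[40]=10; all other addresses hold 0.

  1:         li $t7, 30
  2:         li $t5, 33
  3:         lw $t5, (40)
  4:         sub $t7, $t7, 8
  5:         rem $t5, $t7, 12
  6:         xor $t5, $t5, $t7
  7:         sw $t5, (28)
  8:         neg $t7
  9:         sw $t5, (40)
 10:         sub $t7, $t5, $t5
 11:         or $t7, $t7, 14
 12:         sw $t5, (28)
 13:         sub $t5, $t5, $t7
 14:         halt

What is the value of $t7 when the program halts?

after li $t7, 30: $t7=30
after li $t5, 33: $t5=33
after lw $t5, (40): $t5=M[40]=10
after sub $t7, $t7, 8: $t7=30-8=22
after rem $t5, $t7, 12: $t5=22%12=10
after xor $t5, $t5, $t7: $t5=10^22=28
sw $t5, (28) → M[28]=28
after neg $t7: $t7=-(22)=-22
sw $t5, (40) → M[40]=28
after sub $t7, $t5, $t5: $t7=28-28=0
after or $t7, $t7, 14: $t7=0|14=14
sw $t5, (28) → M[28]=28
after sub $t5, $t5, $t7: $t5=28-14=14
halt.

14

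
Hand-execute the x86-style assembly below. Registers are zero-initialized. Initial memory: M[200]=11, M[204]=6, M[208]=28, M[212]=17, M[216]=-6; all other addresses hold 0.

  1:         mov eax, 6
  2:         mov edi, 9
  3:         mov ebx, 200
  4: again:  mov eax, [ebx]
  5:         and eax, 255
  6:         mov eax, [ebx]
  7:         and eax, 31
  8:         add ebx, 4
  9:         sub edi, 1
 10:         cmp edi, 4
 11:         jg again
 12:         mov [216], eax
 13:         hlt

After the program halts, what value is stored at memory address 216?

after mov eax, 6: eax=6
after mov edi, 9: edi=9
after mov ebx, 200: ebx=200
after mov eax, [ebx]: eax=M[200]=11
after and eax, 255: eax=11&255=11
after mov eax, [ebx]: eax=M[200]=11
after and eax, 31: eax=11&31=11
after add ebx, 4: ebx=200+4=204
after sub edi, 1: edi=9-1=8
cmp edi, 4  (cmp 8,4)
jg again: taken
after mov eax, [ebx]: eax=M[204]=6
after and eax, 255: eax=6&255=6
after mov eax, [ebx]: eax=M[204]=6
after and eax, 31: eax=6&31=6
after add ebx, 4: ebx=204+4=208
after sub edi, 1: edi=8-1=7
cmp edi, 4  (cmp 7,4)
jg again: taken
after mov eax, [ebx]: eax=M[208]=28
after and eax, 255: eax=28&255=28
after mov eax, [ebx]: eax=M[208]=28
after and eax, 31: eax=28&31=28
after add ebx, 4: ebx=208+4=212
after sub edi, 1: edi=7-1=6
cmp edi, 4  (cmp 6,4)
jg again: taken
after mov eax, [ebx]: eax=M[212]=17
after and eax, 255: eax=17&255=17
after mov eax, [ebx]: eax=M[212]=17
after and eax, 31: eax=17&31=17
after add ebx, 4: ebx=212+4=216
after sub edi, 1: edi=6-1=5
cmp edi, 4  (cmp 5,4)
jg again: taken
after mov eax, [ebx]: eax=M[216]=-6
after and eax, 255: eax=(-6)&255=250
after mov eax, [ebx]: eax=M[216]=-6
after and eax, 31: eax=(-6)&31=26
after add ebx, 4: ebx=216+4=220
after sub edi, 1: edi=5-1=4
cmp edi, 4  (cmp 4,4)
jg again: not taken
mov [216], eax → M[216]=26
halt.

26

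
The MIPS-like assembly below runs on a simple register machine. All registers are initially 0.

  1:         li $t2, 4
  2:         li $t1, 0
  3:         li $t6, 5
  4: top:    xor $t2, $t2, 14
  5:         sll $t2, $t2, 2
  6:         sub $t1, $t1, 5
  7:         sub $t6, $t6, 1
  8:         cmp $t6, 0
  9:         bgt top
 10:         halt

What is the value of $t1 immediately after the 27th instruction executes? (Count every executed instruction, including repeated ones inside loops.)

-20

$t2=4
$t1=0
$t6=5
$t2=4^14=10
$t2=10<<2=40
$t1=0-5=-5
$t6=5-1=4
cmp $t6, 0  (cmp 4,0)
bgt top: taken
$t2=40^14=38
$t2=38<<2=152
$t1=(-5)-5=-10
$t6=4-1=3
cmp $t6, 0  (cmp 3,0)
bgt top: taken
$t2=152^14=150
$t2=150<<2=600
$t1=(-10)-5=-15
$t6=3-1=2
cmp $t6, 0  (cmp 2,0)
bgt top: taken
$t2=600^14=598
$t2=598<<2=2392
$t1=(-15)-5=-20
$t6=2-1=1
cmp $t6, 0  (cmp 1,0)
bgt top: taken
After step 27: $t1 = -20.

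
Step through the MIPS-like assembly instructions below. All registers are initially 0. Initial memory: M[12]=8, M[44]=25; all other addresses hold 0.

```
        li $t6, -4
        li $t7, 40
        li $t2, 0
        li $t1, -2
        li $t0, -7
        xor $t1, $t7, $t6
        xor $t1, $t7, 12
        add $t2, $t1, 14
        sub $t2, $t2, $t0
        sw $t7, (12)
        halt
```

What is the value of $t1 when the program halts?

36

$t6=-4
$t7=40
$t2=0
$t1=-2
$t0=-7
$t1=40^(-4)=-44
$t1=40^12=36
$t2=36+14=50
$t2=50-(-7)=57
sw $t7, (12) → M[12]=40
halt.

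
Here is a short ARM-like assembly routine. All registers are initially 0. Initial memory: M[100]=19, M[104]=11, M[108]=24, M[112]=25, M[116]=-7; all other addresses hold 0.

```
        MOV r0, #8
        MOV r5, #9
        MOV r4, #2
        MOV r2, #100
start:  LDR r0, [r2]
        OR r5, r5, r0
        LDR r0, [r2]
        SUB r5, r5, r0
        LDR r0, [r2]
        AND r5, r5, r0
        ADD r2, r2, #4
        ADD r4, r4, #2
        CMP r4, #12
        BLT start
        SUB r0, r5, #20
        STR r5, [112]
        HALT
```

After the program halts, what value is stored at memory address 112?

after MOV r0, #8: r0=8
after MOV r5, #9: r5=9
after MOV r4, #2: r4=2
after MOV r2, #100: r2=100
after LDR r0, [r2]: r0=M[100]=19
after OR r5, r5, r0: r5=9|19=27
after LDR r0, [r2]: r0=M[100]=19
after SUB r5, r5, r0: r5=27-19=8
after LDR r0, [r2]: r0=M[100]=19
after AND r5, r5, r0: r5=8&19=0
after ADD r2, r2, #4: r2=100+4=104
after ADD r4, r4, #2: r4=2+2=4
CMP r4, #12  (cmp 4,12)
BLT start: taken
after LDR r0, [r2]: r0=M[104]=11
after OR r5, r5, r0: r5=0|11=11
after LDR r0, [r2]: r0=M[104]=11
after SUB r5, r5, r0: r5=11-11=0
after LDR r0, [r2]: r0=M[104]=11
after AND r5, r5, r0: r5=0&11=0
after ADD r2, r2, #4: r2=104+4=108
after ADD r4, r4, #2: r4=4+2=6
CMP r4, #12  (cmp 6,12)
BLT start: taken
after LDR r0, [r2]: r0=M[108]=24
after OR r5, r5, r0: r5=0|24=24
after LDR r0, [r2]: r0=M[108]=24
after SUB r5, r5, r0: r5=24-24=0
after LDR r0, [r2]: r0=M[108]=24
after AND r5, r5, r0: r5=0&24=0
after ADD r2, r2, #4: r2=108+4=112
after ADD r4, r4, #2: r4=6+2=8
CMP r4, #12  (cmp 8,12)
BLT start: taken
after LDR r0, [r2]: r0=M[112]=25
after OR r5, r5, r0: r5=0|25=25
after LDR r0, [r2]: r0=M[112]=25
after SUB r5, r5, r0: r5=25-25=0
after LDR r0, [r2]: r0=M[112]=25
after AND r5, r5, r0: r5=0&25=0
after ADD r2, r2, #4: r2=112+4=116
after ADD r4, r4, #2: r4=8+2=10
CMP r4, #12  (cmp 10,12)
BLT start: taken
after LDR r0, [r2]: r0=M[116]=-7
after OR r5, r5, r0: r5=0|(-7)=-7
after LDR r0, [r2]: r0=M[116]=-7
after SUB r5, r5, r0: r5=(-7)-(-7)=0
after LDR r0, [r2]: r0=M[116]=-7
after AND r5, r5, r0: r5=0&(-7)=0
after ADD r2, r2, #4: r2=116+4=120
after ADD r4, r4, #2: r4=10+2=12
CMP r4, #12  (cmp 12,12)
BLT start: not taken
after SUB r0, r5, #20: r0=0-20=-20
STR r5, [112] → M[112]=0
halt.

0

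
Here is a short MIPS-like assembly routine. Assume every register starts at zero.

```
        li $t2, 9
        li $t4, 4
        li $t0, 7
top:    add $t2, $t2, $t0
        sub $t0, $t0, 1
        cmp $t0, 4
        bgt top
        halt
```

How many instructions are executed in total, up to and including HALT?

$t2=9
$t4=4
$t0=7
$t2=9+7=16
$t0=7-1=6
cmp $t0, 4  (cmp 6,4)
bgt top: taken
$t2=16+6=22
$t0=6-1=5
cmp $t0, 4  (cmp 5,4)
bgt top: taken
$t2=22+5=27
$t0=5-1=4
cmp $t0, 4  (cmp 4,4)
bgt top: not taken
halt.
Total executed instructions: 16.

16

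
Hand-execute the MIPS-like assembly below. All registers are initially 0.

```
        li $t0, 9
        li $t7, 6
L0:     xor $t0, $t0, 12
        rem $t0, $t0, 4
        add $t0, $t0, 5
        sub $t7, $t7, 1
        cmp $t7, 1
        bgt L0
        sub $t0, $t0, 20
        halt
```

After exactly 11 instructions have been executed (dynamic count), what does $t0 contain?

7

li $t0, 9 → $t0=9
li $t7, 6 → $t7=6
xor $t0, $t0, 12 → $t0=9^12=5
rem $t0, $t0, 4 → $t0=5%4=1
add $t0, $t0, 5 → $t0=1+5=6
sub $t7, $t7, 1 → $t7=6-1=5
cmp $t7, 1  (cmp 5,1)
bgt L0: taken
xor $t0, $t0, 12 → $t0=6^12=10
rem $t0, $t0, 4 → $t0=10%4=2
add $t0, $t0, 5 → $t0=2+5=7
After step 11: $t0 = 7.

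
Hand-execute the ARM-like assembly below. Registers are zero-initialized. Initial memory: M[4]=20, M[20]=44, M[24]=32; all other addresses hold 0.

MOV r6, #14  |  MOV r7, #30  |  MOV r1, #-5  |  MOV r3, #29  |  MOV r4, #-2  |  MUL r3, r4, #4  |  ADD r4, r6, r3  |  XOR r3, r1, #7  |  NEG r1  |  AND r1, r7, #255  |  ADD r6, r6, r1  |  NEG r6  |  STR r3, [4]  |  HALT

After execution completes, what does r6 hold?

-44

after MOV r6, #14: r6=14
after MOV r7, #30: r7=30
after MOV r1, #-5: r1=-5
after MOV r3, #29: r3=29
after MOV r4, #-2: r4=-2
after MUL r3, r4, #4: r3=(-2)*4=-8
after ADD r4, r6, r3: r4=14+(-8)=6
after XOR r3, r1, #7: r3=(-5)^7=-4
after NEG r1: r1=-(-5)=5
after AND r1, r7, #255: r1=30&255=30
after ADD r6, r6, r1: r6=14+30=44
after NEG r6: r6=-(44)=-44
STR r3, [4] → M[4]=-4
halt.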